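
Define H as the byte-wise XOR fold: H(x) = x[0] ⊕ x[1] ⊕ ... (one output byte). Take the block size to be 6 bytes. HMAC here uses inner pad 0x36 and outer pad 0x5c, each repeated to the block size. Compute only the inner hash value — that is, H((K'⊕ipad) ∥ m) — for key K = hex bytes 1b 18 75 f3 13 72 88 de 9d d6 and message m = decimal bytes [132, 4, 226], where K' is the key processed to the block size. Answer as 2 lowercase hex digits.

Key hex bytes 1b 18 75 f3 13 72 88 de 9d d6 is 10 bytes > B = 6, so hash it first: H(key) = f9, then zero-pad to 6 bytes: K' = f9 00 00 00 00 00.
K' ⊕ ipad = cf 36 36 36 36 36.
Inner input = cf 36 36 36 36 36 ∥ 84 04 e2.
Inner hash: XOR cf⊕36⊕36⊕36⊕36⊕36⊕84⊕04⊕e2 = 9b.

9b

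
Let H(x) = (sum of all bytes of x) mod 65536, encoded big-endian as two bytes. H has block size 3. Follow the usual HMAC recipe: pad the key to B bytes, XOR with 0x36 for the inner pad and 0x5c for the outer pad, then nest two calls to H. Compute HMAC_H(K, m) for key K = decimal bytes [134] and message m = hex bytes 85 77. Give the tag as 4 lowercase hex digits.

01ac

Key decimal bytes [134] = 86 is 1 byte ≤ B = 3; zero-pad to 3 bytes: K' = 86 00 00.
K' ⊕ ipad = b0 36 36.  K' ⊕ opad = da 5c 5c.
Inner input = (K'⊕ipad) ∥ m = b0 36 36 ∥ 85 77.
Inner hash: sum = 176+54+54+133+119 = 536 → 02 18.
Outer input = (K'⊕opad) ∥ inner = da 5c 5c ∥ 02 18.
Outer hash (tag): sum = 218+92+92+2+24 = 428 → 01 ac.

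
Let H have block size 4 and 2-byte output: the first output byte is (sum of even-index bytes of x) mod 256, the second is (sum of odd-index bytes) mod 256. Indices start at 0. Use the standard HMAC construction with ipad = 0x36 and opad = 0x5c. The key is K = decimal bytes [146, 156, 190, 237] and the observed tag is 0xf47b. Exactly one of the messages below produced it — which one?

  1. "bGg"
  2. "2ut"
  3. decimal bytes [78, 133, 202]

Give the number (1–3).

3

Key decimal bytes [146, 156, 190, 237] = 92 9c be ed is exactly B = 4 bytes: K' = 92 9c be ed.
K' ⊕ ipad = a4 aa 88 db; K' ⊕ opad = ce c0 e2 b1.
m1: inner = H(a4 aa 88 db 62 47 67) = f5 cc; tag = H(ce c0 e2 b1 f5 cc) = a53d
m2: inner = H(a4 aa 88 db 32 75 74) = d2 fa; tag = H(ce c0 e2 b1 d2 fa) = 826b
m3: inner = H(a4 aa 88 db 4e 85 ca) = 44 0a; tag = H(ce c0 e2 b1 44 0a) = f47b ← matches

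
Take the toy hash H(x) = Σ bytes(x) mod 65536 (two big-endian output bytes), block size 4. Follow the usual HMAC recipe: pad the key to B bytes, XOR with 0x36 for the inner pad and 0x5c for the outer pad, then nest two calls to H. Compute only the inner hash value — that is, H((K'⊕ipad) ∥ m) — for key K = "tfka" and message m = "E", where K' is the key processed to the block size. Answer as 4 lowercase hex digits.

Key "tfka" = 74 66 6b 61 is exactly B = 4 bytes: K' = 74 66 6b 61.
K' ⊕ ipad = 42 50 5d 57.
Inner input = 42 50 5d 57 ∥ 45.
Inner hash: sum = 66+80+93+87+69 = 395 → 01 8b.

018b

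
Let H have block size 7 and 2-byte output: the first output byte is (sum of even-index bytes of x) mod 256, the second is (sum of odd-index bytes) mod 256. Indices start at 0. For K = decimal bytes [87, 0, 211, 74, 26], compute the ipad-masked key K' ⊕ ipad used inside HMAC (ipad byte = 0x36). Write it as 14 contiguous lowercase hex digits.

6136e57c2c3636

Key decimal bytes [87, 0, 211, 74, 26] = 57 00 d3 4a 1a is 5 bytes ≤ B = 7; zero-pad to 7 bytes: K' = 57 00 d3 4a 1a 00 00.
XOR each byte with 0x36: 57⊕36=61, 00⊕36=36, d3⊕36=e5, 4a⊕36=7c, 1a⊕36=2c, 00⊕36=36, 00⊕36=36.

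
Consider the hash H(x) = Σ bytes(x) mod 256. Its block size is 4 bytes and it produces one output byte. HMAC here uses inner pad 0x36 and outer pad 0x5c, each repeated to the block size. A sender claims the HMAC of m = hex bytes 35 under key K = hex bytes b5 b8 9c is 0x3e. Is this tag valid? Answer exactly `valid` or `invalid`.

Key hex bytes b5 b8 9c is 3 bytes ≤ B = 4; zero-pad to 4 bytes: K' = b5 b8 9c 00.
K' ⊕ ipad = 83 8e aa 36; K' ⊕ opad = e9 e4 c0 5c.
Inner hash: sum = 131+142+170+54+53 = 550; mod 256 = 38 → 26.
Outer hash (recomputed tag): sum = 233+228+192+92+38 = 783; mod 256 = 15 → 0f.
Recomputed tag = 0f; claimed = 3e → mismatch.

invalid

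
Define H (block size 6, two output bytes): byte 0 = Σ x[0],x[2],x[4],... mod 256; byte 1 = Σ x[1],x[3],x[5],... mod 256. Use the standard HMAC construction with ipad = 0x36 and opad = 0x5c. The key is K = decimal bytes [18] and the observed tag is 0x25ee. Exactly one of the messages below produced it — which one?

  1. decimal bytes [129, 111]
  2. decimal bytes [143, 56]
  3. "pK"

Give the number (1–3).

2

Key decimal bytes [18] = 12 is 1 byte ≤ B = 6; zero-pad to 6 bytes: K' = 12 00 00 00 00 00.
K' ⊕ ipad = 24 36 36 36 36 36; K' ⊕ opad = 4e 5c 5c 5c 5c 5c.
m1: inner = H(24 36 36 36 36 36 81 6f) = 11 11; tag = H(4e 5c 5c 5c 5c 5c 11 11) = 1725
m2: inner = H(24 36 36 36 36 36 8f 38) = 1f da; tag = H(4e 5c 5c 5c 5c 5c 1f da) = 25ee ← matches
m3: inner = H(24 36 36 36 36 36 70 4b) = 00 ed; tag = H(4e 5c 5c 5c 5c 5c 00 ed) = 0601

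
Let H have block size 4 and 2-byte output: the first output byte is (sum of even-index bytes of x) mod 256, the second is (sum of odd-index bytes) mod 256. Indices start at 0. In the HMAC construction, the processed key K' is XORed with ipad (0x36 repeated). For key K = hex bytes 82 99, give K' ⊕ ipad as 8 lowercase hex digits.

b4af3636

Key hex bytes 82 99 is 2 bytes ≤ B = 4; zero-pad to 4 bytes: K' = 82 99 00 00.
XOR each byte with 0x36: 82⊕36=b4, 99⊕36=af, 00⊕36=36, 00⊕36=36.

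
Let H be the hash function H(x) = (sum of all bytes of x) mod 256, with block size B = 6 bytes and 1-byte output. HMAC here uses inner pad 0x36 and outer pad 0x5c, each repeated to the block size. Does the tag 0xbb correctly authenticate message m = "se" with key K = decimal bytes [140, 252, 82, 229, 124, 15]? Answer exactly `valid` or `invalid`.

invalid

Key decimal bytes [140, 252, 82, 229, 124, 15] = 8c fc 52 e5 7c 0f is exactly B = 6 bytes: K' = 8c fc 52 e5 7c 0f.
K' ⊕ ipad = ba ca 64 d3 4a 39; K' ⊕ opad = d0 a0 0e b9 20 53.
Inner hash: sum = 186+202+100+211+74+57+115+101 = 1046; mod 256 = 22 → 16.
Outer hash (recomputed tag): sum = 208+160+14+185+32+83+22 = 704; mod 256 = 192 → c0.
Recomputed tag = c0; claimed = bb → mismatch.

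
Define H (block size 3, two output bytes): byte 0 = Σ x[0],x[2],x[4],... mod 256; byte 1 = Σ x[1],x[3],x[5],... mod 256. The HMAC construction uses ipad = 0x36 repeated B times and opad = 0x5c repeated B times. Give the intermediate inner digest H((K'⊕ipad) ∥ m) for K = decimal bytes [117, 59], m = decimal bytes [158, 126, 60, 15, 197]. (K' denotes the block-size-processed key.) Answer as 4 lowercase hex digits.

Key decimal bytes [117, 59] = 75 3b is 2 bytes ≤ B = 3; zero-pad to 3 bytes: K' = 75 3b 00.
K' ⊕ ipad = 43 0d 36.
Inner input = 43 0d 36 ∥ 9e 7e 3c 0f c5.
Inner hash: even-index sum = 262 mod 256 = 6; odd-index sum = 428 mod 256 = 172 → 06 ac.

06ac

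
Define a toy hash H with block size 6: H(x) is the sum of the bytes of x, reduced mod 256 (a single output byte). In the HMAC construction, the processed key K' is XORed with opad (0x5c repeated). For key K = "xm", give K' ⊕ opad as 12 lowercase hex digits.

Key "xm" = 78 6d is 2 bytes ≤ B = 6; zero-pad to 6 bytes: K' = 78 6d 00 00 00 00.
XOR each byte with 0x5c: 78⊕5c=24, 6d⊕5c=31, 00⊕5c=5c, 00⊕5c=5c, 00⊕5c=5c, 00⊕5c=5c.

24315c5c5c5c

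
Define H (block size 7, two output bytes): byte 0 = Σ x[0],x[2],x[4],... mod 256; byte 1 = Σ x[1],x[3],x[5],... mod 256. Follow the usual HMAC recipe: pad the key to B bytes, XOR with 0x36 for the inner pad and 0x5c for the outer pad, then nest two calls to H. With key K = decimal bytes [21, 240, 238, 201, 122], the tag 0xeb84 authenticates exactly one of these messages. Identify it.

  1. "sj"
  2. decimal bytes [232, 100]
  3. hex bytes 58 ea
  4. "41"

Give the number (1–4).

1

Key decimal bytes [21, 240, 238, 201, 122] = 15 f0 ee c9 7a is 5 bytes ≤ B = 7; zero-pad to 7 bytes: K' = 15 f0 ee c9 7a 00 00.
K' ⊕ ipad = 23 c6 d8 ff 4c 36 36; K' ⊕ opad = 49 ac b2 95 26 5c 5c.
m1: inner = H(23 c6 d8 ff 4c 36 36 73 6a) = e7 6e; tag = H(49 ac b2 95 26 5c 5c e7 6e) = eb84 ← matches
m2: inner = H(23 c6 d8 ff 4c 36 36 e8 64) = e1 e3; tag = H(49 ac b2 95 26 5c 5c e1 e3) = 607e
m3: inner = H(23 c6 d8 ff 4c 36 36 58 ea) = 67 53; tag = H(49 ac b2 95 26 5c 5c 67 53) = d004
m4: inner = H(23 c6 d8 ff 4c 36 36 34 31) = ae 2f; tag = H(49 ac b2 95 26 5c 5c ae 2f) = ac4b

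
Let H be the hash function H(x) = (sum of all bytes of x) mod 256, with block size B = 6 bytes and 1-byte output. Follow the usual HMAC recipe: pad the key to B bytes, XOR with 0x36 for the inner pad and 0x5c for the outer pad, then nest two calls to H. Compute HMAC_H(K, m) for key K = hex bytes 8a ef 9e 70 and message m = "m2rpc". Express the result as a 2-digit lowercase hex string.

02

Key hex bytes 8a ef 9e 70 is 4 bytes ≤ B = 6; zero-pad to 6 bytes: K' = 8a ef 9e 70 00 00.
K' ⊕ ipad = bc d9 a8 46 36 36.  K' ⊕ opad = d6 b3 c2 2c 5c 5c.
Inner input = (K'⊕ipad) ∥ m = bc d9 a8 46 36 36 ∥ 6d 32 72 70 63.
Inner hash: sum = 188+217+168+70+54+54+109+50+114+112+99 = 1235; mod 256 = 211 → d3.
Outer input = (K'⊕opad) ∥ inner = d6 b3 c2 2c 5c 5c ∥ d3.
Outer hash (tag): sum = 214+179+194+44+92+92+211 = 1026; mod 256 = 2 → 02.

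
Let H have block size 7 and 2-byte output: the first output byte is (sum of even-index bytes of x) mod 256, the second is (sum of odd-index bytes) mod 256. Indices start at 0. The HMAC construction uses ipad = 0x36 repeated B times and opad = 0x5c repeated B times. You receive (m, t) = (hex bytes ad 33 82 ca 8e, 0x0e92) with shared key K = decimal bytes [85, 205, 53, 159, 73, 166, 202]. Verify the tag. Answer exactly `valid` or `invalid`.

invalid

Key decimal bytes [85, 205, 53, 159, 73, 166, 202] = 55 cd 35 9f 49 a6 ca is exactly B = 7 bytes: K' = 55 cd 35 9f 49 a6 ca.
K' ⊕ ipad = 63 fb 03 a9 7f 90 fc; K' ⊕ opad = 09 91 69 c3 15 fa 96.
Inner hash: even-index sum = 734 mod 256 = 222; odd-index sum = 1009 mod 256 = 241 → de f1.
Outer hash (recomputed tag): even-index sum = 526 mod 256 = 14; odd-index sum = 812 mod 256 = 44 → 0e 2c.
Recomputed tag = 0e2c; claimed = 0e92 → mismatch.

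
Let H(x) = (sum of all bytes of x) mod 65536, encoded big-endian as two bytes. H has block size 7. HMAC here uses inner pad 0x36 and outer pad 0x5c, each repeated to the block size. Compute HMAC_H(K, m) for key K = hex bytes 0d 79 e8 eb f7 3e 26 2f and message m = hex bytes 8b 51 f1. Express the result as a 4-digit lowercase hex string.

03d2

Key hex bytes 0d 79 e8 eb f7 3e 26 2f is 8 bytes > B = 7, so hash it first: H(key) = 03 e3, then zero-pad to 7 bytes: K' = 03 e3 00 00 00 00 00.
K' ⊕ ipad = 35 d5 36 36 36 36 36.  K' ⊕ opad = 5f bf 5c 5c 5c 5c 5c.
Inner input = (K'⊕ipad) ∥ m = 35 d5 36 36 36 36 36 ∥ 8b 51 f1.
Inner hash: sum = 53+213+54+54+54+54+54+139+81+241 = 997 → 03 e5.
Outer input = (K'⊕opad) ∥ inner = 5f bf 5c 5c 5c 5c 5c ∥ 03 e5.
Outer hash (tag): sum = 95+191+92+92+92+92+92+3+229 = 978 → 03 d2.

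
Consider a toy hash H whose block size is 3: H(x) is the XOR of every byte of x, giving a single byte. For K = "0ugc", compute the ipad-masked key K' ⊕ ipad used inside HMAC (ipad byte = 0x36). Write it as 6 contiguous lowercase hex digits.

773636

Key "0ugc" = 30 75 67 63 is 4 bytes > B = 3, so hash it first: H(key) = 41, then zero-pad to 3 bytes: K' = 41 00 00.
XOR each byte with 0x36: 41⊕36=77, 00⊕36=36, 00⊕36=36.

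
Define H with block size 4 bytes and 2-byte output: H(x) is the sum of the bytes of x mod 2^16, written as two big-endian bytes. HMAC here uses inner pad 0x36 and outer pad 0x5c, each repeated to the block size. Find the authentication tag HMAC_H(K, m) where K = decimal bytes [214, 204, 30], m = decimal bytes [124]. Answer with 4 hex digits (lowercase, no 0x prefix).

Key decimal bytes [214, 204, 30] = d6 cc 1e is 3 bytes ≤ B = 4; zero-pad to 4 bytes: K' = d6 cc 1e 00.
K' ⊕ ipad = e0 fa 28 36.  K' ⊕ opad = 8a 90 42 5c.
Inner input = (K'⊕ipad) ∥ m = e0 fa 28 36 ∥ 7c.
Inner hash: sum = 224+250+40+54+124 = 692 → 02 b4.
Outer input = (K'⊕opad) ∥ inner = 8a 90 42 5c ∥ 02 b4.
Outer hash (tag): sum = 138+144+66+92+2+180 = 622 → 02 6e.

026e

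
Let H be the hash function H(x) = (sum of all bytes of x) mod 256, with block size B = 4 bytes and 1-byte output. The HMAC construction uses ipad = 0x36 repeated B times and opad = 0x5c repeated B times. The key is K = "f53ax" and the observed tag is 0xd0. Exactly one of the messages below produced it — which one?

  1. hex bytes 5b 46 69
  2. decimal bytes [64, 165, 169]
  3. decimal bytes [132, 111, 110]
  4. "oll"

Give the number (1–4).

2

Key "f53ax" = 66 35 33 61 78 is 5 bytes > B = 4, so hash it first: H(key) = a7, then zero-pad to 4 bytes: K' = a7 00 00 00.
K' ⊕ ipad = 91 36 36 36; K' ⊕ opad = fb 5c 5c 5c.
m1: inner = H(91 36 36 36 5b 46 69) = 3d; tag = H(fb 5c 5c 5c 3d) = 4c
m2: inner = H(91 36 36 36 40 a5 a9) = c1; tag = H(fb 5c 5c 5c c1) = d0 ← matches
m3: inner = H(91 36 36 36 84 6f 6e) = 94; tag = H(fb 5c 5c 5c 94) = a3
m4: inner = H(91 36 36 36 6f 6c 6c) = 7a; tag = H(fb 5c 5c 5c 7a) = 89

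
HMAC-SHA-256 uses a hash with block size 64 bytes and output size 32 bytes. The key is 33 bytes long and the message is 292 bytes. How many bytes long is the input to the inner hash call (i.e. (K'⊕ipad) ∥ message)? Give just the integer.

356

Key is 33 ≤ 64 bytes, zero-padded: |K'| = 64.
Inner input = (K'⊕ipad) ∥ m → 64 + 292 = 356 bytes.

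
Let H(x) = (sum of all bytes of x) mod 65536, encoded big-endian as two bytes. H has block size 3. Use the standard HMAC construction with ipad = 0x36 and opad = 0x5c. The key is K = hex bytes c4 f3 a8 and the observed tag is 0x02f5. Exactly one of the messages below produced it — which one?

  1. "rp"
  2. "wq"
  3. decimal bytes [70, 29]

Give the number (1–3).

Key hex bytes c4 f3 a8 is exactly B = 3 bytes: K' = c4 f3 a8.
K' ⊕ ipad = f2 c5 9e; K' ⊕ opad = 98 af f4.
m1: inner = H(f2 c5 9e 72 70) = 03 37; tag = H(98 af f4 03 37) = 0275
m2: inner = H(f2 c5 9e 77 71) = 03 3d; tag = H(98 af f4 03 3d) = 027b
m3: inner = H(f2 c5 9e 46 1d) = 02 b8; tag = H(98 af f4 02 b8) = 02f5 ← matches

3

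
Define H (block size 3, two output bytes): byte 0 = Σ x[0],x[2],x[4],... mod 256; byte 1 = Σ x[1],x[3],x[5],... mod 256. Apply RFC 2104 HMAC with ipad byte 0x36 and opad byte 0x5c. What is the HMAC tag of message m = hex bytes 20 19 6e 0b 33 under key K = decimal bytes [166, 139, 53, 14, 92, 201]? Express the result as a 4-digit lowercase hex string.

Key decimal bytes [166, 139, 53, 14, 92, 201] = a6 8b 35 0e 5c c9 is 6 bytes > B = 3, so hash it first: H(key) = 37 62, then zero-pad to 3 bytes: K' = 37 62 00.
K' ⊕ ipad = 01 54 36.  K' ⊕ opad = 6b 3e 5c.
Inner input = (K'⊕ipad) ∥ m = 01 54 36 ∥ 20 19 6e 0b 33.
Inner hash: even-index sum = 91 mod 256 = 91; odd-index sum = 277 mod 256 = 21 → 5b 15.
Outer input = (K'⊕opad) ∥ inner = 6b 3e 5c ∥ 5b 15.
Outer hash (tag): even-index sum = 220 mod 256 = 220; odd-index sum = 153 mod 256 = 153 → dc 99.

dc99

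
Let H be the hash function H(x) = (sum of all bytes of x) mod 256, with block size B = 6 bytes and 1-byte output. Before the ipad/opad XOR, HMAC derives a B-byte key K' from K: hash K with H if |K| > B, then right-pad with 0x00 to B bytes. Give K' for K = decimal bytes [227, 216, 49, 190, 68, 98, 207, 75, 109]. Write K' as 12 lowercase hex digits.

d70000000000

|K| = 9 > B = 6, so first hash the key.
H(K): sum = 227+216+49+190+68+98+207+75+109 = 1239; mod 256 = 215 → d7.
Zero-pad H(K) = d7 to 6 bytes: K' = d7 00 00 00 00 00.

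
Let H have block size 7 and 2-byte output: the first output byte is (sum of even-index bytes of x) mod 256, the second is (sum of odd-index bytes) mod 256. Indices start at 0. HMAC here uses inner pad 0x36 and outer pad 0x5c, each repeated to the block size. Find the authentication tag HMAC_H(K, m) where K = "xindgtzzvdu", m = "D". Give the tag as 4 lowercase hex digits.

Key "xindgtzzvdu" = 78 69 6e 64 67 74 7a 7a 76 64 75 is 11 bytes > B = 7, so hash it first: H(key) = b2 1f, then zero-pad to 7 bytes: K' = b2 1f 00 00 00 00 00.
K' ⊕ ipad = 84 29 36 36 36 36 36.  K' ⊕ opad = ee 43 5c 5c 5c 5c 5c.
Inner input = (K'⊕ipad) ∥ m = 84 29 36 36 36 36 36 ∥ 44.
Inner hash: even-index sum = 294 mod 256 = 38; odd-index sum = 217 mod 256 = 217 → 26 d9.
Outer input = (K'⊕opad) ∥ inner = ee 43 5c 5c 5c 5c 5c ∥ 26 d9.
Outer hash (tag): even-index sum = 731 mod 256 = 219; odd-index sum = 289 mod 256 = 33 → db 21.

db21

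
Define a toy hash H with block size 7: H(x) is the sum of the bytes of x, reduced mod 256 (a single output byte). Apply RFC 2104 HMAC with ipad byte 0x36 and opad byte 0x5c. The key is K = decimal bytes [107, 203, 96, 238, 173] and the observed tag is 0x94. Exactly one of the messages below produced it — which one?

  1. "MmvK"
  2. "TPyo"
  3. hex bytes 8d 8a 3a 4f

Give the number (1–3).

Key decimal bytes [107, 203, 96, 238, 173] = 6b cb 60 ee ad is 5 bytes ≤ B = 7; zero-pad to 7 bytes: K' = 6b cb 60 ee ad 00 00.
K' ⊕ ipad = 5d fd 56 d8 9b 36 36; K' ⊕ opad = 37 97 3c b2 f1 5c 5c.
m1: inner = H(5d fd 56 d8 9b 36 36 4d 6d 76 4b) = 0a; tag = H(37 97 3c b2 f1 5c 5c 0a) = 6f
m2: inner = H(5d fd 56 d8 9b 36 36 54 50 79 6f) = 1b; tag = H(37 97 3c b2 f1 5c 5c 1b) = 80
m3: inner = H(5d fd 56 d8 9b 36 36 8d 8a 3a 4f) = 2f; tag = H(37 97 3c b2 f1 5c 5c 2f) = 94 ← matches

3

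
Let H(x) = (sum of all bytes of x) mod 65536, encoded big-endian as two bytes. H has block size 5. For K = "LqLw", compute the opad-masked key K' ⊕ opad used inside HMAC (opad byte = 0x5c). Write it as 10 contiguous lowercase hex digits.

Key "LqLw" = 4c 71 4c 77 is 4 bytes ≤ B = 5; zero-pad to 5 bytes: K' = 4c 71 4c 77 00.
XOR each byte with 0x5c: 4c⊕5c=10, 71⊕5c=2d, 4c⊕5c=10, 77⊕5c=2b, 00⊕5c=5c.

102d102b5c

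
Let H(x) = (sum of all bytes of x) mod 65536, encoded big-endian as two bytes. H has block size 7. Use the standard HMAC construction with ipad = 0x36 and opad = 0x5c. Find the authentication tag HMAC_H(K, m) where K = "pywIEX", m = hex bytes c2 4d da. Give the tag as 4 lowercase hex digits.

Key "pywIEX" = 70 79 77 49 45 58 is 6 bytes ≤ B = 7; zero-pad to 7 bytes: K' = 70 79 77 49 45 58 00.
K' ⊕ ipad = 46 4f 41 7f 73 6e 36.  K' ⊕ opad = 2c 25 2b 15 19 04 5c.
Inner input = (K'⊕ipad) ∥ m = 46 4f 41 7f 73 6e 36 ∥ c2 4d da.
Inner hash: sum = 70+79+65+127+115+110+54+194+77+218 = 1109 → 04 55.
Outer input = (K'⊕opad) ∥ inner = 2c 25 2b 15 19 04 5c ∥ 04 55.
Outer hash (tag): sum = 44+37+43+21+25+4+92+4+85 = 355 → 01 63.

0163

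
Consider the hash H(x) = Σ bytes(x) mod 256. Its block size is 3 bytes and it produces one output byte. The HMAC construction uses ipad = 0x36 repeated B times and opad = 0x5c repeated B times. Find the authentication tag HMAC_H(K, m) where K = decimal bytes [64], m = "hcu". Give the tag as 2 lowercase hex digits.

f6

Key decimal bytes [64] = 40 is 1 byte ≤ B = 3; zero-pad to 3 bytes: K' = 40 00 00.
K' ⊕ ipad = 76 36 36.  K' ⊕ opad = 1c 5c 5c.
Inner input = (K'⊕ipad) ∥ m = 76 36 36 ∥ 68 63 75.
Inner hash: sum = 118+54+54+104+99+117 = 546; mod 256 = 34 → 22.
Outer input = (K'⊕opad) ∥ inner = 1c 5c 5c ∥ 22.
Outer hash (tag): sum = 28+92+92+34 = 246 → f6.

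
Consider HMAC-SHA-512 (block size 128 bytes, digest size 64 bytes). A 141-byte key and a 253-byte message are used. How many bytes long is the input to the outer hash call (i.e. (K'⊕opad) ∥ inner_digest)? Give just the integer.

Key is 141 > 128 bytes, so it is hashed to 64 bytes then zero-padded to 128: |K'| = 128.
Outer input = (K'⊕opad) ∥ H(inner) → 128 + 64 = 192 bytes.

192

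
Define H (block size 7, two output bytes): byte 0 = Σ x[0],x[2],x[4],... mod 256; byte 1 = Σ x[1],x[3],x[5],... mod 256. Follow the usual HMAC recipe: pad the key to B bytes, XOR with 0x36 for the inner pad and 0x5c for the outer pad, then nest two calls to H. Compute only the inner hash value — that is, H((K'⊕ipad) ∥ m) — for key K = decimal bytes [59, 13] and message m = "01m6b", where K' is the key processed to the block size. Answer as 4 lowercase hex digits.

16a6

Key decimal bytes [59, 13] = 3b 0d is 2 bytes ≤ B = 7; zero-pad to 7 bytes: K' = 3b 0d 00 00 00 00 00.
K' ⊕ ipad = 0d 3b 36 36 36 36 36.
Inner input = 0d 3b 36 36 36 36 36 ∥ 30 31 6d 36 62.
Inner hash: even-index sum = 278 mod 256 = 22; odd-index sum = 422 mod 256 = 166 → 16 a6.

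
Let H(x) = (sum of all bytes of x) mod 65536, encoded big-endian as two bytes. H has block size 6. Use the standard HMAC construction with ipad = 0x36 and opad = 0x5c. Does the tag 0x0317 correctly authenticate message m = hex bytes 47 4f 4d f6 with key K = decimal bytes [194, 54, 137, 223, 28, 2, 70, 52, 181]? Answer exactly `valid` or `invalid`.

invalid

Key decimal bytes [194, 54, 137, 223, 28, 2, 70, 52, 181] = c2 36 89 df 1c 02 46 34 b5 is 9 bytes > B = 6, so hash it first: H(key) = 03 ad, then zero-pad to 6 bytes: K' = 03 ad 00 00 00 00.
K' ⊕ ipad = 35 9b 36 36 36 36; K' ⊕ opad = 5f f1 5c 5c 5c 5c.
Inner hash: sum = 53+155+54+54+54+54+71+79+77+246 = 897 → 03 81.
Outer hash (recomputed tag): sum = 95+241+92+92+92+92+3+129 = 836 → 03 44.
Recomputed tag = 0344; claimed = 0317 → mismatch.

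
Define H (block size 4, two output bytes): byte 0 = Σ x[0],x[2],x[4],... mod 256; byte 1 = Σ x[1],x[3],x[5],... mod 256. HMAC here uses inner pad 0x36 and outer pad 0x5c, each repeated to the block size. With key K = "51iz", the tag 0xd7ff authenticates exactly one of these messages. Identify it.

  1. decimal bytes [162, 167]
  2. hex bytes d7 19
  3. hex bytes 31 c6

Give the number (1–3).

2

Key "51iz" = 35 31 69 7a is exactly B = 4 bytes: K' = 35 31 69 7a.
K' ⊕ ipad = 03 07 5f 4c; K' ⊕ opad = 69 6d 35 26.
m1: inner = H(03 07 5f 4c a2 a7) = 04 fa; tag = H(69 6d 35 26 04 fa) = a28d
m2: inner = H(03 07 5f 4c d7 19) = 39 6c; tag = H(69 6d 35 26 39 6c) = d7ff ← matches
m3: inner = H(03 07 5f 4c 31 c6) = 93 19; tag = H(69 6d 35 26 93 19) = 31ac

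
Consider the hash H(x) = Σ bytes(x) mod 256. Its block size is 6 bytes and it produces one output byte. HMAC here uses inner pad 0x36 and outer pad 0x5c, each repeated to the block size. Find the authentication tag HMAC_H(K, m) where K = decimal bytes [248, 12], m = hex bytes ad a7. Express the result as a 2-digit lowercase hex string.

Key decimal bytes [248, 12] = f8 0c is 2 bytes ≤ B = 6; zero-pad to 6 bytes: K' = f8 0c 00 00 00 00.
K' ⊕ ipad = ce 3a 36 36 36 36.  K' ⊕ opad = a4 50 5c 5c 5c 5c.
Inner input = (K'⊕ipad) ∥ m = ce 3a 36 36 36 36 ∥ ad a7.
Inner hash: sum = 206+58+54+54+54+54+173+167 = 820; mod 256 = 52 → 34.
Outer input = (K'⊕opad) ∥ inner = a4 50 5c 5c 5c 5c ∥ 34.
Outer hash (tag): sum = 164+80+92+92+92+92+52 = 664; mod 256 = 152 → 98.

98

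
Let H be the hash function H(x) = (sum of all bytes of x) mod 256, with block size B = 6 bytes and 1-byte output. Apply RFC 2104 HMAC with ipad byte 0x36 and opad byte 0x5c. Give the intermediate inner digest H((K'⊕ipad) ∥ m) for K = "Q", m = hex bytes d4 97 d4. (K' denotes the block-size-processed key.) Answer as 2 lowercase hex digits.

Key "Q" = 51 is 1 byte ≤ B = 6; zero-pad to 6 bytes: K' = 51 00 00 00 00 00.
K' ⊕ ipad = 67 36 36 36 36 36.
Inner input = 67 36 36 36 36 36 ∥ d4 97 d4.
Inner hash: sum = 103+54+54+54+54+54+212+151+212 = 948; mod 256 = 180 → b4.

b4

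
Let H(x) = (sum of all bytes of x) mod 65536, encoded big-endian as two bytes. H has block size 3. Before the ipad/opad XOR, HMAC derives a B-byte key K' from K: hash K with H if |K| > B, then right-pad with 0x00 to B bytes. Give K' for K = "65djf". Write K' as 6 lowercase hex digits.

019f00

|K| = 5 > B = 3, so first hash the key.
H(K): sum = 54+53+100+106+102 = 415 → 01 9f.
Zero-pad H(K) = 01 9f to 3 bytes: K' = 01 9f 00.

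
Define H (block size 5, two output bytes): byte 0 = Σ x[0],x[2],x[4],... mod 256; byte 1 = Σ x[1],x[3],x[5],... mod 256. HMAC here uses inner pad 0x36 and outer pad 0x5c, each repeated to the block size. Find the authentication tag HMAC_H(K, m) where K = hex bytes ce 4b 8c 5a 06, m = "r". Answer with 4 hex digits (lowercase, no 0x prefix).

17ff

Key hex bytes ce 4b 8c 5a 06 is exactly B = 5 bytes: K' = ce 4b 8c 5a 06.
K' ⊕ ipad = f8 7d ba 6c 30.  K' ⊕ opad = 92 17 d0 06 5a.
Inner input = (K'⊕ipad) ∥ m = f8 7d ba 6c 30 ∥ 72.
Inner hash: even-index sum = 482 mod 256 = 226; odd-index sum = 347 mod 256 = 91 → e2 5b.
Outer input = (K'⊕opad) ∥ inner = 92 17 d0 06 5a ∥ e2 5b.
Outer hash (tag): even-index sum = 535 mod 256 = 23; odd-index sum = 255 mod 256 = 255 → 17 ff.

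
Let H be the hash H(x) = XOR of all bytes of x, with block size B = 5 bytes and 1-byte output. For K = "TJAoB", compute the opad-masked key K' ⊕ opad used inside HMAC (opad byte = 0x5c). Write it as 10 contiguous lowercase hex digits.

08161d331e

Key "TJAoB" = 54 4a 41 6f 42 is exactly B = 5 bytes: K' = 54 4a 41 6f 42.
XOR each byte with 0x5c: 54⊕5c=08, 4a⊕5c=16, 41⊕5c=1d, 6f⊕5c=33, 42⊕5c=1e.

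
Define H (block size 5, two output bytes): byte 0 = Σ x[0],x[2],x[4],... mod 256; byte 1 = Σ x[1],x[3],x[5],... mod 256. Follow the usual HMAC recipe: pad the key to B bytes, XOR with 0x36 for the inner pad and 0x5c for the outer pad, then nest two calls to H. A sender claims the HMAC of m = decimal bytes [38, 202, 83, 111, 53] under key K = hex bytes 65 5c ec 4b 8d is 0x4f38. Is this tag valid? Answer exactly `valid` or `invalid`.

Key hex bytes 65 5c ec 4b 8d is exactly B = 5 bytes: K' = 65 5c ec 4b 8d.
K' ⊕ ipad = 53 6a da 7d bb; K' ⊕ opad = 39 00 b0 17 d1.
Inner hash: even-index sum = 801 mod 256 = 33; odd-index sum = 405 mod 256 = 149 → 21 95.
Outer hash (recomputed tag): even-index sum = 591 mod 256 = 79; odd-index sum = 56 mod 256 = 56 → 4f 38.
Recomputed tag = 4f38; claimed = 4f38 → match.

valid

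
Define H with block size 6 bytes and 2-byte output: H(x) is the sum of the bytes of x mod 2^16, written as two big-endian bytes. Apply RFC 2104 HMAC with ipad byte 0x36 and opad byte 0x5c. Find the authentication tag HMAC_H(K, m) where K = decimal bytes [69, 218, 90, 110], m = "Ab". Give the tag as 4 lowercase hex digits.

Key decimal bytes [69, 218, 90, 110] = 45 da 5a 6e is 4 bytes ≤ B = 6; zero-pad to 6 bytes: K' = 45 da 5a 6e 00 00.
K' ⊕ ipad = 73 ec 6c 58 36 36.  K' ⊕ opad = 19 86 06 32 5c 5c.
Inner input = (K'⊕ipad) ∥ m = 73 ec 6c 58 36 36 ∥ 41 62.
Inner hash: sum = 115+236+108+88+54+54+65+98 = 818 → 03 32.
Outer input = (K'⊕opad) ∥ inner = 19 86 06 32 5c 5c ∥ 03 32.
Outer hash (tag): sum = 25+134+6+50+92+92+3+50 = 452 → 01 c4.

01c4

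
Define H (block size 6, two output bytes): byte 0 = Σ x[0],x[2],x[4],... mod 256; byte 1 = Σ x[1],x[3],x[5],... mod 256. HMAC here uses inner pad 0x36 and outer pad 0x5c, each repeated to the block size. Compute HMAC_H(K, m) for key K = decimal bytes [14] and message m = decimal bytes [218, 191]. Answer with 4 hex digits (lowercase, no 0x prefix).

Key decimal bytes [14] = 0e is 1 byte ≤ B = 6; zero-pad to 6 bytes: K' = 0e 00 00 00 00 00.
K' ⊕ ipad = 38 36 36 36 36 36.  K' ⊕ opad = 52 5c 5c 5c 5c 5c.
Inner input = (K'⊕ipad) ∥ m = 38 36 36 36 36 36 ∥ da bf.
Inner hash: even-index sum = 382 mod 256 = 126; odd-index sum = 353 mod 256 = 97 → 7e 61.
Outer input = (K'⊕opad) ∥ inner = 52 5c 5c 5c 5c 5c ∥ 7e 61.
Outer hash (tag): even-index sum = 392 mod 256 = 136; odd-index sum = 373 mod 256 = 117 → 88 75.

8875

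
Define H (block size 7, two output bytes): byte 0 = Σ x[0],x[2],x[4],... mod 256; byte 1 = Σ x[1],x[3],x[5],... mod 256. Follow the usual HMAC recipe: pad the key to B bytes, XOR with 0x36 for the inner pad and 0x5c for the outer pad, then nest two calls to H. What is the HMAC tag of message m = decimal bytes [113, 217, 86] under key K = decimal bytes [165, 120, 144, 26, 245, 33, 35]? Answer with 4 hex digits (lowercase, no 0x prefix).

Key decimal bytes [165, 120, 144, 26, 245, 33, 35] = a5 78 90 1a f5 21 23 is exactly B = 7 bytes: K' = a5 78 90 1a f5 21 23.
K' ⊕ ipad = 93 4e a6 2c c3 17 15.  K' ⊕ opad = f9 24 cc 46 a9 7d 7f.
Inner input = (K'⊕ipad) ∥ m = 93 4e a6 2c c3 17 15 ∥ 71 d9 56.
Inner hash: even-index sum = 746 mod 256 = 234; odd-index sum = 344 mod 256 = 88 → ea 58.
Outer input = (K'⊕opad) ∥ inner = f9 24 cc 46 a9 7d 7f ∥ ea 58.
Outer hash (tag): even-index sum = 837 mod 256 = 69; odd-index sum = 465 mod 256 = 209 → 45 d1.

45d1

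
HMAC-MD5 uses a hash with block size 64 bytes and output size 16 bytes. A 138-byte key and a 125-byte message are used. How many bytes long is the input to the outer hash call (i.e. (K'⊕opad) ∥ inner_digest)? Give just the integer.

Key is 138 > 64 bytes, so it is hashed to 16 bytes then zero-padded to 64: |K'| = 64.
Outer input = (K'⊕opad) ∥ H(inner) → 64 + 16 = 80 bytes.

80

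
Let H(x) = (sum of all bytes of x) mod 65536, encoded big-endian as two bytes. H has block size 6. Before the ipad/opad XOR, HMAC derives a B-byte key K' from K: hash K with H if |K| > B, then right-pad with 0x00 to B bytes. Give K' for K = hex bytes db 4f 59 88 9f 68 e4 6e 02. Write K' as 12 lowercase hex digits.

046600000000

|K| = 9 > B = 6, so first hash the key.
H(K): sum = 219+79+89+136+159+104+228+110+2 = 1126 → 04 66.
Zero-pad H(K) = 04 66 to 6 bytes: K' = 04 66 00 00 00 00.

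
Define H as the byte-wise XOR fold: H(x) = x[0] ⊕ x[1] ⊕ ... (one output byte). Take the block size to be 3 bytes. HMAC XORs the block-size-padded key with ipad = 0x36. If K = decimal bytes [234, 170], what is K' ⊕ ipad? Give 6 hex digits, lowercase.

dc9c36

Key decimal bytes [234, 170] = ea aa is 2 bytes ≤ B = 3; zero-pad to 3 bytes: K' = ea aa 00.
XOR each byte with 0x36: ea⊕36=dc, aa⊕36=9c, 00⊕36=36.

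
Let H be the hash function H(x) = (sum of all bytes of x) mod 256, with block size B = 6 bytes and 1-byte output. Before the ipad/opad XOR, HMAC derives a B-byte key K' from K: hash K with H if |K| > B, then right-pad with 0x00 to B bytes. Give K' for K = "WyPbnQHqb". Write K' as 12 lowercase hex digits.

5c0000000000

|K| = 9 > B = 6, so first hash the key.
H(K): sum = 87+121+80+98+110+81+72+113+98 = 860; mod 256 = 92 → 5c.
Zero-pad H(K) = 5c to 6 bytes: K' = 5c 00 00 00 00 00.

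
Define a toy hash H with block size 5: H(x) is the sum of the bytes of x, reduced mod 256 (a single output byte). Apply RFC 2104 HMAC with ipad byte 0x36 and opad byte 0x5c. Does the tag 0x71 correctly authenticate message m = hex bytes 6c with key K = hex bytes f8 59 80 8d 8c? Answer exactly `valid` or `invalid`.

Key hex bytes f8 59 80 8d 8c is exactly B = 5 bytes: K' = f8 59 80 8d 8c.
K' ⊕ ipad = ce 6f b6 bb ba; K' ⊕ opad = a4 05 dc d1 d0.
Inner hash: sum = 206+111+182+187+186+108 = 980; mod 256 = 212 → d4.
Outer hash (recomputed tag): sum = 164+5+220+209+208+212 = 1018; mod 256 = 250 → fa.
Recomputed tag = fa; claimed = 71 → mismatch.

invalid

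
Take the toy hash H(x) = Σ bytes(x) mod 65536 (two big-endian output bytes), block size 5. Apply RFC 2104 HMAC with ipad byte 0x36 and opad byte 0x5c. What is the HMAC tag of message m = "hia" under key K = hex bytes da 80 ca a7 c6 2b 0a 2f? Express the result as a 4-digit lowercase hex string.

Key hex bytes da 80 ca a7 c6 2b 0a 2f is 8 bytes > B = 5, so hash it first: H(key) = 03 f5, then zero-pad to 5 bytes: K' = 03 f5 00 00 00.
K' ⊕ ipad = 35 c3 36 36 36.  K' ⊕ opad = 5f a9 5c 5c 5c.
Inner input = (K'⊕ipad) ∥ m = 35 c3 36 36 36 ∥ 68 69 61.
Inner hash: sum = 53+195+54+54+54+104+105+97 = 716 → 02 cc.
Outer input = (K'⊕opad) ∥ inner = 5f a9 5c 5c 5c ∥ 02 cc.
Outer hash (tag): sum = 95+169+92+92+92+2+204 = 746 → 02 ea.

02ea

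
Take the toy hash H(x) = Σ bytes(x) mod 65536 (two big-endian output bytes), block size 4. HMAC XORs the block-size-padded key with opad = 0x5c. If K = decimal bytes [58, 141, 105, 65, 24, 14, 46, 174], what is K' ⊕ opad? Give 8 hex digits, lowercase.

Key decimal bytes [58, 141, 105, 65, 24, 14, 46, 174] = 3a 8d 69 41 18 0e 2e ae is 8 bytes > B = 4, so hash it first: H(key) = 02 73, then zero-pad to 4 bytes: K' = 02 73 00 00.
XOR each byte with 0x5c: 02⊕5c=5e, 73⊕5c=2f, 00⊕5c=5c, 00⊕5c=5c.

5e2f5c5c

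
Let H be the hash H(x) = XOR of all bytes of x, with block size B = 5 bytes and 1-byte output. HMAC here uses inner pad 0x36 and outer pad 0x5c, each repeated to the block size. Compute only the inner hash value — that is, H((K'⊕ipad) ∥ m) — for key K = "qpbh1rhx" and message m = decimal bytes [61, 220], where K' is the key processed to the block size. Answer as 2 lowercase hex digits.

8f

Key "qpbh1rhx" = 71 70 62 68 31 72 68 78 is 8 bytes > B = 5, so hash it first: H(key) = 58, then zero-pad to 5 bytes: K' = 58 00 00 00 00.
K' ⊕ ipad = 6e 36 36 36 36.
Inner input = 6e 36 36 36 36 ∥ 3d dc.
Inner hash: XOR 6e⊕36⊕36⊕36⊕36⊕3d⊕dc = 8f.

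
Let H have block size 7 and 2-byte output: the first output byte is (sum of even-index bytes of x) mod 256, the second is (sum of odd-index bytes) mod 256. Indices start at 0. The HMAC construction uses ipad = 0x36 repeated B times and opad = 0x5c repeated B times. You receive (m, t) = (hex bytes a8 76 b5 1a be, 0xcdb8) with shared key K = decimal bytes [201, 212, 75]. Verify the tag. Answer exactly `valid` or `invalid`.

Key decimal bytes [201, 212, 75] = c9 d4 4b is 3 bytes ≤ B = 7; zero-pad to 7 bytes: K' = c9 d4 4b 00 00 00 00.
K' ⊕ ipad = ff e2 7d 36 36 36 36; K' ⊕ opad = 95 88 17 5c 5c 5c 5c.
Inner hash: even-index sum = 632 mod 256 = 120; odd-index sum = 873 mod 256 = 105 → 78 69.
Outer hash (recomputed tag): even-index sum = 461 mod 256 = 205; odd-index sum = 440 mod 256 = 184 → cd b8.
Recomputed tag = cdb8; claimed = cdb8 → match.

valid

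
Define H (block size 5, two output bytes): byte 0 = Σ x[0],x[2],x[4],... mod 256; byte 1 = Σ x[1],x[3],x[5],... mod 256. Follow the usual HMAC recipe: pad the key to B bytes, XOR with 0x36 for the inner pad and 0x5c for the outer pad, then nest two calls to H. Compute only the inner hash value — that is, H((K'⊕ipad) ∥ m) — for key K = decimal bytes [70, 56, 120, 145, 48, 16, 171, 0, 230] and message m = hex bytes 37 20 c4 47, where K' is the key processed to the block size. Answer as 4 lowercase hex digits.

1c20

Key decimal bytes [70, 56, 120, 145, 48, 16, 171, 0, 230] = 46 38 78 91 30 10 ab 00 e6 is 9 bytes > B = 5, so hash it first: H(key) = 7f d9, then zero-pad to 5 bytes: K' = 7f d9 00 00 00.
K' ⊕ ipad = 49 ef 36 36 36.
Inner input = 49 ef 36 36 36 ∥ 37 20 c4 47.
Inner hash: even-index sum = 284 mod 256 = 28; odd-index sum = 544 mod 256 = 32 → 1c 20.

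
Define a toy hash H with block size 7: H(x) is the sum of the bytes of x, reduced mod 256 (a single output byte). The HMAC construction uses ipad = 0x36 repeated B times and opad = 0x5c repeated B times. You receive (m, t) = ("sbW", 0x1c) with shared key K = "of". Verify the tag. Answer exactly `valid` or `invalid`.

Key "of" = 6f 66 is 2 bytes ≤ B = 7; zero-pad to 7 bytes: K' = 6f 66 00 00 00 00 00.
K' ⊕ ipad = 59 50 36 36 36 36 36; K' ⊕ opad = 33 3a 5c 5c 5c 5c 5c.
Inner hash: sum = 89+80+54+54+54+54+54+115+98+87 = 739; mod 256 = 227 → e3.
Outer hash (recomputed tag): sum = 51+58+92+92+92+92+92+227 = 796; mod 256 = 28 → 1c.
Recomputed tag = 1c; claimed = 1c → match.

valid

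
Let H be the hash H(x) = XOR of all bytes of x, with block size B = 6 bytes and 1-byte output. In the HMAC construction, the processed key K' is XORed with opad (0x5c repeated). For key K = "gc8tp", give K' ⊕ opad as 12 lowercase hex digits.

3b3f64282c5c

Key "gc8tp" = 67 63 38 74 70 is 5 bytes ≤ B = 6; zero-pad to 6 bytes: K' = 67 63 38 74 70 00.
XOR each byte with 0x5c: 67⊕5c=3b, 63⊕5c=3f, 38⊕5c=64, 74⊕5c=28, 70⊕5c=2c, 00⊕5c=5c.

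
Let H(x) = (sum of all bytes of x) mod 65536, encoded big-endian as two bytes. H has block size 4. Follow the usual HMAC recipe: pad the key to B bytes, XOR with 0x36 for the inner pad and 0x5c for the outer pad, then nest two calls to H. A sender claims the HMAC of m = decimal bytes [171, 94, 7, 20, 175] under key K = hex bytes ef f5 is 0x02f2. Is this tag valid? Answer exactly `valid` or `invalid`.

Key hex bytes ef f5 is 2 bytes ≤ B = 4; zero-pad to 4 bytes: K' = ef f5 00 00.
K' ⊕ ipad = d9 c3 36 36; K' ⊕ opad = b3 a9 5c 5c.
Inner hash: sum = 217+195+54+54+171+94+7+20+175 = 987 → 03 db.
Outer hash (recomputed tag): sum = 179+169+92+92+3+219 = 754 → 02 f2.
Recomputed tag = 02f2; claimed = 02f2 → match.

valid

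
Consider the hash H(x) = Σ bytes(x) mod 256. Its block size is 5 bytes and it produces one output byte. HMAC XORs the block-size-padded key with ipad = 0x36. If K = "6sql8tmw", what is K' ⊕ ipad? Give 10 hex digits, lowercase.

2036363636

Key "6sql8tmw" = 36 73 71 6c 38 74 6d 77 is 8 bytes > B = 5, so hash it first: H(key) = 16, then zero-pad to 5 bytes: K' = 16 00 00 00 00.
XOR each byte with 0x36: 16⊕36=20, 00⊕36=36, 00⊕36=36, 00⊕36=36, 00⊕36=36.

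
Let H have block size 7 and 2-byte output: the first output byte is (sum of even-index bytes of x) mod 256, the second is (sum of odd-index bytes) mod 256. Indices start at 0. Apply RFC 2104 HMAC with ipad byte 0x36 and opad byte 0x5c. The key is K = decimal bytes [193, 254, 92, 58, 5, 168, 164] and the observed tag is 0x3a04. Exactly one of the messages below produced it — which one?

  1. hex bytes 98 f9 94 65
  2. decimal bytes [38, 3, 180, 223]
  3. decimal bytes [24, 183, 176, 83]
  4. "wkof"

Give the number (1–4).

Key decimal bytes [193, 254, 92, 58, 5, 168, 164] = c1 fe 5c 3a 05 a8 a4 is exactly B = 7 bytes: K' = c1 fe 5c 3a 05 a8 a4.
K' ⊕ ipad = f7 c8 6a 0c 33 9e 92; K' ⊕ opad = 9d a2 00 66 59 f4 f8.
m1: inner = H(f7 c8 6a 0c 33 9e 92 98 f9 94 65) = 84 9e; tag = H(9d a2 00 66 59 f4 f8 84 9e) = 8c80
m2: inner = H(f7 c8 6a 0c 33 9e 92 26 03 b4 df) = 08 4c; tag = H(9d a2 00 66 59 f4 f8 08 4c) = 3a04 ← matches
m3: inner = H(f7 c8 6a 0c 33 9e 92 18 b7 b0 53) = 30 3a; tag = H(9d a2 00 66 59 f4 f8 30 3a) = 282c
m4: inner = H(f7 c8 6a 0c 33 9e 92 77 6b 6f 66) = f7 58; tag = H(9d a2 00 66 59 f4 f8 f7 58) = 46f3

2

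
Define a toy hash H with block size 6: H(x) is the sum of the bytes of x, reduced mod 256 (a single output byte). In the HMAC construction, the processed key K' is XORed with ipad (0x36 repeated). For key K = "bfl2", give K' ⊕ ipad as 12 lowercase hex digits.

54505a043636

Key "bfl2" = 62 66 6c 32 is 4 bytes ≤ B = 6; zero-pad to 6 bytes: K' = 62 66 6c 32 00 00.
XOR each byte with 0x36: 62⊕36=54, 66⊕36=50, 6c⊕36=5a, 32⊕36=04, 00⊕36=36, 00⊕36=36.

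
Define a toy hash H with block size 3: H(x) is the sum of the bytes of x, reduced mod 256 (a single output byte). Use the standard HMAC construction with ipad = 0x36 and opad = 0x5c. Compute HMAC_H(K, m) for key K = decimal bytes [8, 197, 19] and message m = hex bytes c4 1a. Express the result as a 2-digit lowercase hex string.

70

Key decimal bytes [8, 197, 19] = 08 c5 13 is exactly B = 3 bytes: K' = 08 c5 13.
K' ⊕ ipad = 3e f3 25.  K' ⊕ opad = 54 99 4f.
Inner input = (K'⊕ipad) ∥ m = 3e f3 25 ∥ c4 1a.
Inner hash: sum = 62+243+37+196+26 = 564; mod 256 = 52 → 34.
Outer input = (K'⊕opad) ∥ inner = 54 99 4f ∥ 34.
Outer hash (tag): sum = 84+153+79+52 = 368; mod 256 = 112 → 70.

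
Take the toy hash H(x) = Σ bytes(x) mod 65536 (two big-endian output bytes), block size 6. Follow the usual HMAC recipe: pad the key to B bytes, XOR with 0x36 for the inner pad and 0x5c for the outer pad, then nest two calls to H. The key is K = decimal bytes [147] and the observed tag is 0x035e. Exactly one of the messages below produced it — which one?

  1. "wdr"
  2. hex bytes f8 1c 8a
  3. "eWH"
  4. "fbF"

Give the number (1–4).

Key decimal bytes [147] = 93 is 1 byte ≤ B = 6; zero-pad to 6 bytes: K' = 93 00 00 00 00 00.
K' ⊕ ipad = a5 36 36 36 36 36; K' ⊕ opad = cf 5c 5c 5c 5c 5c.
m1: inner = H(a5 36 36 36 36 36 77 64 72) = 03 00; tag = H(cf 5c 5c 5c 5c 5c 03 00) = 029e
m2: inner = H(a5 36 36 36 36 36 f8 1c 8a) = 03 51; tag = H(cf 5c 5c 5c 5c 5c 03 51) = 02ef
m3: inner = H(a5 36 36 36 36 36 65 57 48) = 02 b7; tag = H(cf 5c 5c 5c 5c 5c 02 b7) = 0354
m4: inner = H(a5 36 36 36 36 36 66 62 46) = 02 c1; tag = H(cf 5c 5c 5c 5c 5c 02 c1) = 035e ← matches

4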